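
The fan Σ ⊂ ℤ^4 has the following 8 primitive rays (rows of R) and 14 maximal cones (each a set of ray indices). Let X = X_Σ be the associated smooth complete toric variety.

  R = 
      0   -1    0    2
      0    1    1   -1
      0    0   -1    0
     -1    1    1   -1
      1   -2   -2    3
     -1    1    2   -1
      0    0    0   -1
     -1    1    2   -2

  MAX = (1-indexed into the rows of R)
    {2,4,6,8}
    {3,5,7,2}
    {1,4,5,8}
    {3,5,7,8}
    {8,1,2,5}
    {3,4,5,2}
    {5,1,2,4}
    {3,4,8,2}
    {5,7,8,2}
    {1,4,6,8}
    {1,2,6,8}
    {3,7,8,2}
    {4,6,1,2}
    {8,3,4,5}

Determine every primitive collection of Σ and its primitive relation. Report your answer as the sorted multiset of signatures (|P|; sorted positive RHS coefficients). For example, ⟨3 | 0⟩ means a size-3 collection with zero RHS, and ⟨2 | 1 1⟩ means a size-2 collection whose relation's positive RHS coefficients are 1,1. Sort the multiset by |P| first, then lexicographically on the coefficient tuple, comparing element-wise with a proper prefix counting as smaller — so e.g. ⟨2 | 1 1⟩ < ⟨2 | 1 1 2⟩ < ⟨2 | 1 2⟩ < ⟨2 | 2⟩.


9 minimal non-faces of Δ(Σ) (on 8 rays):

  P={3,6}:  v_{3} + v_{6} = v_{4}  ⟹  sig = ⟨2 | 1⟩
  P={5,6}:  v_{5} + v_{6} = v_{1}  ⟹  sig = ⟨2 | 1⟩
  P={6,7}:  v_{6} + v_{7} = v_{8}  ⟹  sig = ⟨2 | 1⟩
  P={1,3}:  v_{1} + v_{3} = v_{4} + v_{5}  ⟹  sig = ⟨2 | 1 1⟩
  P={1,7}:  v_{1} + v_{7} = v_{5} + v_{8}  ⟹  sig = ⟨2 | 1 1⟩
  P={4,7}:  v_{4} + v_{7} = v_{3} + v_{8}  ⟹  sig = ⟨2 | 1 1⟩
  P={2,3,5,8}:  v_{2} + v_{3} + v_{5} + v_{8} = 0  ⟹  sig = ⟨4 | 0⟩
  P={2,4,5,8}:  v_{2} + v_{4} + v_{5} + v_{8} = v_{6}  ⟹  sig = ⟨4 | 1⟩
  P={1,2,4,8}:  v_{1} + v_{2} + v_{4} + v_{8} = 2·v_{6}  ⟹  sig = ⟨4 | 2⟩

so the primitive-relation signature multiset is
[⟨2 | 1⟩, ⟨2 | 1⟩, ⟨2 | 1⟩, ⟨2 | 1 1⟩, ⟨2 | 1 1⟩, ⟨2 | 1 1⟩, ⟨4 | 0⟩, ⟨4 | 1⟩, ⟨4 | 2⟩]


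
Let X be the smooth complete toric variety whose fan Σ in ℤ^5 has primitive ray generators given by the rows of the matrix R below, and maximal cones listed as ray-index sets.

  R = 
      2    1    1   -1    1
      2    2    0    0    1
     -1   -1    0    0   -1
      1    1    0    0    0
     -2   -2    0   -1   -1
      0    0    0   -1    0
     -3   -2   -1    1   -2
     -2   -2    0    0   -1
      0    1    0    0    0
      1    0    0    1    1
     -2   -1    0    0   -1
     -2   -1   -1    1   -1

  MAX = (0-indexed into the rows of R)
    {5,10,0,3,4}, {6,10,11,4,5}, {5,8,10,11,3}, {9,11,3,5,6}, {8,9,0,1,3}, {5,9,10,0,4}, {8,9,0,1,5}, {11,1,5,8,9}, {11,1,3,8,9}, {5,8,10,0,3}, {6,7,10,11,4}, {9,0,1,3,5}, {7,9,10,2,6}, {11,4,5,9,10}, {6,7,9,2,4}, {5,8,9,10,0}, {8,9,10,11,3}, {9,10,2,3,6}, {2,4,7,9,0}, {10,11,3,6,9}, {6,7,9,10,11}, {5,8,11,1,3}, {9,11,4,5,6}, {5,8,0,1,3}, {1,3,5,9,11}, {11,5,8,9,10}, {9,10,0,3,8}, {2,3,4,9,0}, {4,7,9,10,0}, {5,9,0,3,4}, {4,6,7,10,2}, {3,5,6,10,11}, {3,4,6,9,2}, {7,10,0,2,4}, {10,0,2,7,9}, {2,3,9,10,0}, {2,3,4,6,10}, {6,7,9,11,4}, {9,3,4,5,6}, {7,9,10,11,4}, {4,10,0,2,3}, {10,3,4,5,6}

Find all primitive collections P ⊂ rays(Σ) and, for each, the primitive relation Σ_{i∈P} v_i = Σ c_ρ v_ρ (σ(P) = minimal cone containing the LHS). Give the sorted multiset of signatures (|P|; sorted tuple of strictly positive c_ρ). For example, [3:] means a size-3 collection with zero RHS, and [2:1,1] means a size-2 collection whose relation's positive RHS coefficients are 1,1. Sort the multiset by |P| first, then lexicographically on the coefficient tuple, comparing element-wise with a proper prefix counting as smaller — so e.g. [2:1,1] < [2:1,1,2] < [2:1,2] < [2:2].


Δ(Σ) — 12 vertices, 22 min non-faces:

  P={0,11}:  v_{0} + v_{11} = 0 — sig = [2:]
  P={1,7}:  v_{1} + v_{7} = 0 — sig = [2:]
  P={0,6}:  v_{0} + v_{6} = v_{2} — sig = [2:1]
  P={1,2}:  v_{1} + v_{2} = v_{3} — sig = [2:1]
  P={1,4}:  v_{1} + v_{4} = v_{5} — sig = [2:1]
  P={1,10}:  v_{1} + v_{10} = v_{8} — sig = [2:1]
  P={2,11}:  v_{2} + v_{11} = v_{6} — sig = [2:1]
  P={3,7}:  v_{3} + v_{7} = v_{2} — sig = [2:1]
  P={5,7}:  v_{5} + v_{7} = v_{4} — sig = [2:1]
  P={7,8}:  v_{7} + v_{8} = v_{10} — sig = [2:1]
  P={1,6}:  v_{1} + v_{6} = v_{3} + v_{11} — sig = [2:1,1]
  P={2,5}:  v_{2} + v_{5} = v_{3} + v_{4} — sig = [2:1,1]
  P={2,8}:  v_{2} + v_{8} = v_{3} + v_{10} — sig = [2:1,1]
  P={4,8}:  v_{4} + v_{8} = v_{5} + v_{10} — sig = [2:1,1]
  P={6,8}:  v_{6} + v_{8} = v_{3} + v_{10} + v_{11} — sig = [2:1,1,1]
  P={3,4,11}:  v_{3} + v_{4} + v_{11} = v_{5} + v_{6} — sig = [3:1,1]
  P={3,5,9,10}:  v_{3} + v_{5} + v_{9} + v_{10} = 0 — sig = [4:]
  P={3,4,9,10}:  v_{3} + v_{4} + v_{9} + v_{10} = v_{7} — sig = [4:1]
  P={3,5,8,9}:  v_{3} + v_{5} + v_{8} + v_{9} = v_{1} — sig = [4:1]
  P={5,6,9,10}:  v_{5} + v_{6} + v_{9} + v_{10} = v_{7} + v_{11} — sig = [4:1,1]
  P={4,6,9,10}:  v_{4} + v_{6} + v_{9} + v_{10} = 2·v_{7} + v_{11} — sig = [4:1,2]
  P={2,4,9,10}:  v_{2} + v_{4} + v_{9} + v_{10} = 2·v_{7} — sig = [4:2]

Sorted signature multiset PRS(X):
    |P|=2: 15 collections, coeffs (), (), (1), (1), (1), (1), (1), (1), (1), (1), (1,1), (1,1), (1,1), (1,1), (1,1,1)
    |P|=3: 1 collection, coeffs (1,1)
    |P|=4: 6 collections, coeffs (), (1), (1), (1,1), (1,2), (2)


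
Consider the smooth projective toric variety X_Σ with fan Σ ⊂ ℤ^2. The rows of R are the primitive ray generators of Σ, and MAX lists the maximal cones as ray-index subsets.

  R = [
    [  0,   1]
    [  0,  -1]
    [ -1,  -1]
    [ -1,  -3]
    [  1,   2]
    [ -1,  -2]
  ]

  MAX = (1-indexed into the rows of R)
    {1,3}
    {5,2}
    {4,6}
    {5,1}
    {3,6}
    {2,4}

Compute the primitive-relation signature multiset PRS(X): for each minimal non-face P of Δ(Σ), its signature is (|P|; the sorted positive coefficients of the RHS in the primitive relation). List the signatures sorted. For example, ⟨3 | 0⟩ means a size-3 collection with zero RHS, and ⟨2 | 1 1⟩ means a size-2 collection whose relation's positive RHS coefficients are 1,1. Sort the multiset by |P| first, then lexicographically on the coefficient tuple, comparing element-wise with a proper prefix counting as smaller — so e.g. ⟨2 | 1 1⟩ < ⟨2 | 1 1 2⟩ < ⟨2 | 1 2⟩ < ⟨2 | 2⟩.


Σ has 9 primitive collections:

  • {1,2}:  v_{1} + v_{2} = 0  ⇒ sig = ⟨2 | 0⟩
  • {5,6}:  v_{5} + v_{6} = 0  ⇒ sig = ⟨2 | 0⟩
  • {1,4}:  v_{1} + v_{4} = v_{6}  ⇒ sig = ⟨2 | 1⟩
  • {1,6}:  v_{1} + v_{6} = v_{3}  ⇒ sig = ⟨2 | 1⟩
  • {2,3}:  v_{2} + v_{3} = v_{6}  ⇒ sig = ⟨2 | 1⟩
  • {2,6}:  v_{2} + v_{6} = v_{4}  ⇒ sig = ⟨2 | 1⟩
  • {3,5}:  v_{3} + v_{5} = v_{1}  ⇒ sig = ⟨2 | 1⟩
  • {4,5}:  v_{4} + v_{5} = v_{2}  ⇒ sig = ⟨2 | 1⟩
  • {3,4}:  v_{3} + v_{4} = 2·v_{6}  ⇒ sig = ⟨2 | 2⟩

so the primitive-relation signature multiset is
[⟨2 | 0⟩, ⟨2 | 0⟩, ⟨2 | 1⟩, ⟨2 | 1⟩, ⟨2 | 1⟩, ⟨2 | 1⟩, ⟨2 | 1⟩, ⟨2 | 1⟩, ⟨2 | 2⟩]


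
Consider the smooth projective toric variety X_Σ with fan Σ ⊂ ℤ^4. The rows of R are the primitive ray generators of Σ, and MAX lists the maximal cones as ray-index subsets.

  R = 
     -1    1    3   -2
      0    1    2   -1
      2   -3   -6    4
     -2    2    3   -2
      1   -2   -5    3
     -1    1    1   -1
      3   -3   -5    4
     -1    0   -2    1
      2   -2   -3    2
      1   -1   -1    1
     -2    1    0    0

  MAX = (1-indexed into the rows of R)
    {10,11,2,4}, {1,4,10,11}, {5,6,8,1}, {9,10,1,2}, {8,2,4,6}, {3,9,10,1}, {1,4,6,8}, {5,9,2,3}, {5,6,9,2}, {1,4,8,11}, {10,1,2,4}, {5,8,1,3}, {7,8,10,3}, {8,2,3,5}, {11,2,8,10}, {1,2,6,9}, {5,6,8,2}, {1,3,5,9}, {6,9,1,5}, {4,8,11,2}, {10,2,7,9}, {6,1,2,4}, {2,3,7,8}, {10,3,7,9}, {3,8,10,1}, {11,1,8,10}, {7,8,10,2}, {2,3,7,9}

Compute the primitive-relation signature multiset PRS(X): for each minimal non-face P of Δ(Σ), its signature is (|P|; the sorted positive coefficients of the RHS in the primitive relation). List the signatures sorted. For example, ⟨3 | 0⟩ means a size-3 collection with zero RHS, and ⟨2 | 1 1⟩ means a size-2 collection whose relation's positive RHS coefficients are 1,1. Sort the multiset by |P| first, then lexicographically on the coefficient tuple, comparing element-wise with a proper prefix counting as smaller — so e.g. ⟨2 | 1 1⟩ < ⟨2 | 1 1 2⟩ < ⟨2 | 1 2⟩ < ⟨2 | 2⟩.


Δ(Σ) — 11 vertices, 22 min non-faces:

  P = {4,9}:  v_{4} + v_{9} = 0 — sig = ⟨2 | 0⟩
  P = {6,10}:  v_{6} + v_{10} = 0 — sig = ⟨2 | 0⟩
  P = {3,6}:  v_{3} + v_{6} = v_{5} — sig = ⟨2 | 1⟩
  P = {4,5}:  v_{4} + v_{5} = v_{8} — sig = ⟨2 | 1⟩
  P = {5,10}:  v_{5} + v_{10} = v_{3} — sig = ⟨2 | 1⟩
  P = {8,9}:  v_{8} + v_{9} = v_{5} — sig = ⟨2 | 1⟩
  P = {3,4}:  v_{3} + v_{4} = v_{8} + v_{10} — sig = ⟨2 | 1 1⟩
  P = {6,7}:  v_{6} + v_{7} = v_{2} + v_{3} — sig = ⟨2 | 1 1⟩
  P = {6,11}:  v_{6} + v_{11} = v_{4} + v_{8} — sig = ⟨2 | 1 1⟩
  P = {9,11}:  v_{9} + v_{11} = v_{8} + v_{10} — sig = ⟨2 | 1 1⟩
  P = {4,7}:  v_{4} + v_{7} = v_{2} + v_{8} + 2·v_{10} — sig = ⟨2 | 1 1 2⟩
  P = {5,7}:  v_{5} + v_{7} = v_{2} + 2·v_{3} — sig = ⟨2 | 1 2⟩
  P = {5,11}:  v_{5} + v_{11} = 2·v_{8} + v_{10} — sig = ⟨2 | 1 2⟩
  P = {7,11}:  v_{7} + v_{11} = v_{2} + 2·v_{8} + 3·v_{10} — sig = ⟨2 | 1 2 3⟩
  P = {1,7}:  v_{1} + v_{7} = 2·v_{10} — sig = ⟨2 | 2⟩
  P = {3,11}:  v_{3} + v_{11} = 2·v_{8} + 2·v_{10} — sig = ⟨2 | 2 2⟩
  P = {1,2,5}:  v_{1} + v_{2} + v_{5} = 0 — sig = ⟨3 | 0⟩
  P = {1,2,3}:  v_{1} + v_{2} + v_{3} = v_{10} — sig = ⟨3 | 1⟩
  P = {1,2,8}:  v_{1} + v_{2} + v_{8} = v_{4} — sig = ⟨3 | 1⟩
  P = {2,3,10}:  v_{2} + v_{3} + v_{10} = v_{7} — sig = ⟨3 | 1⟩
  P = {4,8,10}:  v_{4} + v_{8} + v_{10} = v_{11} — sig = ⟨3 | 1⟩
  P = {1,2,11}:  v_{1} + v_{2} + v_{11} = 2·v_{4} + v_{10} — sig = ⟨3 | 1 2⟩

so the primitive-relation signature multiset is
    |P|=2: 16 collections, coeffs (), (), (1), (1), (1), (1), (1,1), (1,1), (1,1), (1,1), (1,1,2), (1,2), (1,2), (1,2,3), (2), (2,2)
    |P|=3: 6 collections, coeffs (), (1), (1), (1), (1), (1,2)


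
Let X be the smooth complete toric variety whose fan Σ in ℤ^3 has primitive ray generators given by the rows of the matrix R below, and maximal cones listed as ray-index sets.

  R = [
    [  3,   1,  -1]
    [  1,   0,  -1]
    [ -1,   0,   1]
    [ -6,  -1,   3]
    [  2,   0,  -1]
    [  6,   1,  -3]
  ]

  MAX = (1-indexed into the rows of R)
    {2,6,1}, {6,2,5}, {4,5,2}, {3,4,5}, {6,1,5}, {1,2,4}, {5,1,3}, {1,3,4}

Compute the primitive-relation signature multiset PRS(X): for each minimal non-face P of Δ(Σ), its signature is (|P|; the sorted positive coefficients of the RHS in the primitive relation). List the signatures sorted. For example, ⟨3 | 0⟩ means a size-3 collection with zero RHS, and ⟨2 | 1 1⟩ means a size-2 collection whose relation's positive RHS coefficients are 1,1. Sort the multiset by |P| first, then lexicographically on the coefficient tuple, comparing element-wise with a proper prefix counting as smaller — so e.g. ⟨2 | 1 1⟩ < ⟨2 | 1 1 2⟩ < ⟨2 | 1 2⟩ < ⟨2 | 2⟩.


Minimal non-faces — 5 found among 6 rays, 8 max cones:

  P = {2,3}:  v_{2} + v_{3} = 0  ⇒ sig = ⟨2 | 0⟩
  P = {4,6}:  v_{4} + v_{6} = 0  ⇒ sig = ⟨2 | 0⟩
  P = {3,6}:  v_{3} + v_{6} = v_{1} + v_{5}  ⇒ sig = ⟨2 | 1 1⟩
  P = {1,2,5}:  v_{1} + v_{2} + v_{5} = v_{6}  ⇒ sig = ⟨3 | 1⟩
  P = {1,4,5}:  v_{1} + v_{4} + v_{5} = v_{3}  ⇒ sig = ⟨3 | 1⟩

Sorted signature multiset PRS(X):
    ⟨2 | 0⟩
    ⟨2 | 0⟩
    ⟨2 | 1 1⟩
    ⟨3 | 1⟩
    ⟨3 | 1⟩


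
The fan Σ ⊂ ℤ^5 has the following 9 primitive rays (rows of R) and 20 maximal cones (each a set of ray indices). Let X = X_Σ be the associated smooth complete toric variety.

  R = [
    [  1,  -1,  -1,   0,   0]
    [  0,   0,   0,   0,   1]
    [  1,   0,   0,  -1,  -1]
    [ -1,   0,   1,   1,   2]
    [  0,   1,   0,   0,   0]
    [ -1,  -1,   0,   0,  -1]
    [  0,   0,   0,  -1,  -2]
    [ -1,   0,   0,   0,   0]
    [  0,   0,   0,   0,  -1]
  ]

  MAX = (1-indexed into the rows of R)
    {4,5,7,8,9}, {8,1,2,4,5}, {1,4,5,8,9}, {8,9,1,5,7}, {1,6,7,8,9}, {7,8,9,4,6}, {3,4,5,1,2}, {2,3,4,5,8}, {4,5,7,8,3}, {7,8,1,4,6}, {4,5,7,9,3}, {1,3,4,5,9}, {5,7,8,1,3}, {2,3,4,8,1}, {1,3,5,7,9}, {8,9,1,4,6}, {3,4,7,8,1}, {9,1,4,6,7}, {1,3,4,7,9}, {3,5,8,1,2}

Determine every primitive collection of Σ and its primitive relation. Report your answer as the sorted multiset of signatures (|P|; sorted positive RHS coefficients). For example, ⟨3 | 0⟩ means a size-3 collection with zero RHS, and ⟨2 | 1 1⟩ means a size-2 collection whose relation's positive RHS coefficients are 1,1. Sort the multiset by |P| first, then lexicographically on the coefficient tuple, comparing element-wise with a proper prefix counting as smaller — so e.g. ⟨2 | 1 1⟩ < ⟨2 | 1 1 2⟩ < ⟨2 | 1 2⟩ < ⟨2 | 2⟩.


9 collections generate NE(X_Σ); each relation:

  P = {2,9}:  v_{2} + v_{9} = 0  ⇒ sig = ⟨2 | 0⟩
  P = {2,7}:  v_{2} + v_{7} = v_{3} + v_{8}  ⇒ sig = ⟨2 | 1 1⟩
  P = {5,6}:  v_{5} + v_{6} = v_{8} + v_{9}  ⇒ sig = ⟨2 | 1 1⟩
  P = {2,6}:  v_{2} + v_{6} = v_{1} + v_{4} + v_{7} + v_{8}  ⇒ sig = ⟨2 | 1 1 1 1⟩
  P = {3,6}:  v_{3} + v_{6} = v_{1} + v_{4} + 2·v_{7}  ⇒ sig = ⟨2 | 1 1 2⟩
  P = {3,8,9}:  v_{3} + v_{8} + v_{9} = v_{7}  ⇒ sig = ⟨3 | 1⟩
  P = {1,4,5,7}:  v_{1} + v_{4} + v_{5} + v_{7} = 0  ⇒ sig = ⟨4 | 0⟩
  P = {1,3,4,5,8}:  v_{1} + v_{3} + v_{4} + v_{5} + v_{8} = v_{2}  ⇒ sig = ⟨5 | 1⟩
  P = {1,4,7,8,9}:  v_{1} + v_{4} + v_{7} + v_{8} + v_{9} = v_{6}  ⇒ sig = ⟨5 | 1⟩

Hence PRS(X_Σ) =
[⟨2 | 0⟩, ⟨2 | 1 1⟩, ⟨2 | 1 1⟩, ⟨2 | 1 1 1 1⟩, ⟨2 | 1 1 2⟩, ⟨3 | 1⟩, ⟨4 | 0⟩, ⟨5 | 1⟩, ⟨5 | 1⟩]


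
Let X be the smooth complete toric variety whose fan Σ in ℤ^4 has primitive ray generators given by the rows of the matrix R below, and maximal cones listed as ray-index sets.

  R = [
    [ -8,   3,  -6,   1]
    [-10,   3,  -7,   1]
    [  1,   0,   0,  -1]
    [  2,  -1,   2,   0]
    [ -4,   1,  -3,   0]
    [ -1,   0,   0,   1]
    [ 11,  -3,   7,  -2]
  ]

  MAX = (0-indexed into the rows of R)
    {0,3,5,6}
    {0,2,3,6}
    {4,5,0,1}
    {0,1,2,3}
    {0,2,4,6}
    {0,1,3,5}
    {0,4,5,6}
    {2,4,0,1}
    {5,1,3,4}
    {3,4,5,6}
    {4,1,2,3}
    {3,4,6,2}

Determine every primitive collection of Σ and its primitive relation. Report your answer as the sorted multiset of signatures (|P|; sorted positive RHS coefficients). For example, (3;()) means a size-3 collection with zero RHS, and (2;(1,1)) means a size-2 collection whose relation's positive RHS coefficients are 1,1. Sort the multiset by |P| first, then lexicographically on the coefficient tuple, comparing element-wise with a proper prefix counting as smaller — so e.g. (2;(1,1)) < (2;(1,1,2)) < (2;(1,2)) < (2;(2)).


|primitive collections| = 3. Relations:

  {2,5}:  v_{2} + v_{5} = 0 — sig = (2;())
  {1,6}:  v_{1} + v_{6} = v_{2} — sig = (2;(1))
  {0,3,4}:  v_{0} + v_{3} + v_{4} = v_{1} — sig = (3;(1))

Signatures (|P|; sorted positive RHS coefficients), sorted:
    |P|=2: 2 collections, coeffs (), (1)
    |P|=3: 1 collection, coeffs (1)


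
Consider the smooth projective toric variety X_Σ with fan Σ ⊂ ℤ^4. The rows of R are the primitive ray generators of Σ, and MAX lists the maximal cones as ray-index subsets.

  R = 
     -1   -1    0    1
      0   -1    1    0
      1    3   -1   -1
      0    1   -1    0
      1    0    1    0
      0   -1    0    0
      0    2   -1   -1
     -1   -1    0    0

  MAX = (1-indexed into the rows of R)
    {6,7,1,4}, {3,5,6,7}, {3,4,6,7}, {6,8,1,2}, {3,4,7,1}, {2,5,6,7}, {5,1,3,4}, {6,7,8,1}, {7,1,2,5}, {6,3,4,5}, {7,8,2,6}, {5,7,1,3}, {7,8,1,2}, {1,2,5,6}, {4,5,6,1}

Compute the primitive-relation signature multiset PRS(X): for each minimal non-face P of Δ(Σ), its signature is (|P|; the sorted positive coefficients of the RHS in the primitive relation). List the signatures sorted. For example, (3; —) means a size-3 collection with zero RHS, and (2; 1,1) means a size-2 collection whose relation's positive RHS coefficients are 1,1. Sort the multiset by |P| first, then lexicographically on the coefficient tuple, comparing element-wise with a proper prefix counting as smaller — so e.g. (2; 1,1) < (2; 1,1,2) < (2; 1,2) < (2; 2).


9 minimal non-faces of Δ(Σ) (on 8 rays):

  • {2,4}:  v_{2} + v_{4} = 0  ⟹  sig = (2; —)
  • {3,8}:  v_{3} + v_{8} = v_{7}  ⟹  sig = (2; 1)
  • {5,8}:  v_{5} + v_{8} = v_{2}  ⟹  sig = (2; 1)
  • {2,3}:  v_{2} + v_{3} = v_{5} + v_{7}  ⟹  sig = (2; 1,1)
  • {4,8}:  v_{4} + v_{8} = v_{1} + v_{6} + v_{7}  ⟹  sig = (2; 1,1,1)
  • {1,3,6}:  v_{1} + v_{3} + v_{6} = v_{4}  ⟹  sig = (3; 1)
  • {4,5,7}:  v_{4} + v_{5} + v_{7} = v_{3}  ⟹  sig = (3; 1)
  • {1,5,6,7}:  v_{1} + v_{5} + v_{6} + v_{7} = 0  ⟹  sig = (4; —)
  • {1,2,6,7}:  v_{1} + v_{2} + v_{6} + v_{7} = v_{8}  ⟹  sig = (4; 1)

Signatures (|P|; sorted positive RHS coefficients), sorted:
[(2; —), (2; 1), (2; 1), (2; 1,1), (2; 1,1,1), (3; 1), (3; 1), (4; —), (4; 1)]


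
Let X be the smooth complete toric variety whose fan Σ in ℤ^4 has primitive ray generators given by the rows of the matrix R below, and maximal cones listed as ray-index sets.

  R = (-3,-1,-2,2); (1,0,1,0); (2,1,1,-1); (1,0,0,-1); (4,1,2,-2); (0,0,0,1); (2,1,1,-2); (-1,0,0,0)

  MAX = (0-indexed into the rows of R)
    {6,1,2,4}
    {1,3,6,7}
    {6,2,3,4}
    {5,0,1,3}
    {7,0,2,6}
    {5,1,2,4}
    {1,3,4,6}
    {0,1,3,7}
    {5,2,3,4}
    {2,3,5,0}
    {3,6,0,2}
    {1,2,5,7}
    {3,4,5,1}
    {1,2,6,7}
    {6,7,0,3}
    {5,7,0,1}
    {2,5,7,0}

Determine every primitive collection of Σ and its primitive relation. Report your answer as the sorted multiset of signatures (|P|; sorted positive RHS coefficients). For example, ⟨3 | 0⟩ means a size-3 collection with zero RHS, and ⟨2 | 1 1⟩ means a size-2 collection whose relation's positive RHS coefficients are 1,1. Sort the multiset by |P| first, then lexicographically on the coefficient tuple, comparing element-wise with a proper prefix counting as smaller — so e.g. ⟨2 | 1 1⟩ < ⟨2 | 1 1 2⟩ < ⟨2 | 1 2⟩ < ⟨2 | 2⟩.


The 8 primitive collections of Σ (r=8, n=4):

  P={5,6}:  v_{5} + v_{6} = v_{2}  so sig = ⟨2 | 1⟩
  P={0,4}:  v_{0} + v_{4} = v_{3} + v_{5}  so sig = ⟨2 | 1 1⟩
  P={4,7}:  v_{4} + v_{7} = v_{1} + v_{6}  so sig = ⟨2 | 1 1⟩
  P={0,1,6}:  v_{0} + v_{1} + v_{6} = 0  so sig = ⟨3 | 0⟩
  P={3,5,7}:  v_{3} + v_{5} + v_{7} = 0  so sig = ⟨3 | 0⟩
  P={0,1,2}:  v_{0} + v_{1} + v_{2} = v_{5}  so sig = ⟨3 | 1⟩
  P={1,2,3}:  v_{1} + v_{2} + v_{3} = v_{4}  so sig = ⟨3 | 1⟩
  P={2,3,7}:  v_{2} + v_{3} + v_{7} = v_{6}  so sig = ⟨3 | 1⟩

Hence PRS(X_Σ) =
{ ⟨2 | 1⟩,  ⟨2 | 1 1⟩ ×2,  ⟨3 | 0⟩ ×2,  ⟨3 | 1⟩ ×3 }


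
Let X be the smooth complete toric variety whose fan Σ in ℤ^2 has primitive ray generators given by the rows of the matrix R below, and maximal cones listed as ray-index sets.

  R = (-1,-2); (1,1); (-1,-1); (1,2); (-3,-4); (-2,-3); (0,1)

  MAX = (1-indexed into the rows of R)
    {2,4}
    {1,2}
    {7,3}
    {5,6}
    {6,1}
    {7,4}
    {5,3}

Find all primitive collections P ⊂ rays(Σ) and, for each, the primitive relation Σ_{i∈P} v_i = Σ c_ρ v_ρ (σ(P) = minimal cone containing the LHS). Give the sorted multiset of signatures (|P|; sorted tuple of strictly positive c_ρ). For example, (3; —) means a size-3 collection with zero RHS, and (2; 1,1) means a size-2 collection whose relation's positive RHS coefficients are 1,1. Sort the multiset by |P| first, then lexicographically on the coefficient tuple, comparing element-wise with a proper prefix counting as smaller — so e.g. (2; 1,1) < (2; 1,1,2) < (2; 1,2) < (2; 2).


The 14 primitive collections of Σ (r=7, n=2):

  P={1,4}:  v_{1} + v_{4} = 0  →  sig = (2; —)
  P={2,3}:  v_{2} + v_{3} = 0  →  sig = (2; —)
  P={1,3}:  v_{1} + v_{3} = v_{6}  →  sig = (2; 1)
  P={1,7}:  v_{1} + v_{7} = v_{3}  →  sig = (2; 1)
  P={2,5}:  v_{2} + v_{5} = v_{6}  →  sig = (2; 1)
  P={2,6}:  v_{2} + v_{6} = v_{1}  →  sig = (2; 1)
  P={2,7}:  v_{2} + v_{7} = v_{4}  →  sig = (2; 1)
  P={3,4}:  v_{3} + v_{4} = v_{7}  →  sig = (2; 1)
  P={3,6}:  v_{3} + v_{6} = v_{5}  →  sig = (2; 1)
  P={4,6}:  v_{4} + v_{6} = v_{3}  →  sig = (2; 1)
  P={1,5}:  v_{1} + v_{5} = 2·v_{6}  →  sig = (2; 2)
  P={4,5}:  v_{4} + v_{5} = 2·v_{3}  →  sig = (2; 2)
  P={6,7}:  v_{6} + v_{7} = 2·v_{3}  →  sig = (2; 2)
  P={5,7}:  v_{5} + v_{7} = 3·v_{3}  →  sig = (2; 3)

Hence PRS(X_Σ) =
{ (2; —) ×2,  (2; 1) ×8,  (2; 2) ×3,  (2; 3) }


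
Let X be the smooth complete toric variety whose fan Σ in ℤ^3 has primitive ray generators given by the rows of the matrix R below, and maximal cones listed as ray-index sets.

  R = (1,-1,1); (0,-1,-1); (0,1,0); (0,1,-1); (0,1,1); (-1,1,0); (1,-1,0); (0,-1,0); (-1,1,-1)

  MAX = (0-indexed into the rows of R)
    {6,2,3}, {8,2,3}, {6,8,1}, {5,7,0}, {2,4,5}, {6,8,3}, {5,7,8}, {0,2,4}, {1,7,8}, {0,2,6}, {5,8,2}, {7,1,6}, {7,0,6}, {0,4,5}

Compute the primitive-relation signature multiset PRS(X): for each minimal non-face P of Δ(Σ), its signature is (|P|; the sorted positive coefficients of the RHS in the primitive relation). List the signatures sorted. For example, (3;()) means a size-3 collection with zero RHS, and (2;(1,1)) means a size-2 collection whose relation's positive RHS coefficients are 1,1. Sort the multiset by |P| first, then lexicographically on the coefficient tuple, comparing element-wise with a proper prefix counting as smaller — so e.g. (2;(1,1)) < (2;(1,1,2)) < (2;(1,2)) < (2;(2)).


|primitive collections| = 18. Relations:

  P = {0,8}:  v_{0} + v_{8} = 0  ⇒ sig = (2;())
  P = {1,4}:  v_{1} + v_{4} = 0  ⇒ sig = (2;())
  P = {2,7}:  v_{2} + v_{7} = 0  ⇒ sig = (2;())
  P = {5,6}:  v_{5} + v_{6} = 0  ⇒ sig = (2;())
  P = {0,1}:  v_{0} + v_{1} = v_{6} + v_{7}  ⇒ sig = (2;(1,1))
  P = {0,3}:  v_{0} + v_{3} = v_{2} + v_{6}  ⇒ sig = (2;(1,1))
  P = {1,2}:  v_{1} + v_{2} = v_{6} + v_{8}  ⇒ sig = (2;(1,1))
  P = {1,5}:  v_{1} + v_{5} = v_{7} + v_{8}  ⇒ sig = (2;(1,1))
  P = {3,5}:  v_{3} + v_{5} = v_{2} + v_{8}  ⇒ sig = (2;(1,1))
  P = {3,7}:  v_{3} + v_{7} = v_{6} + v_{8}  ⇒ sig = (2;(1,1))
  P = {4,6}:  v_{4} + v_{6} = v_{0} + v_{2}  ⇒ sig = (2;(1,1))
  P = {4,7}:  v_{4} + v_{7} = v_{0} + v_{5}  ⇒ sig = (2;(1,1))
  P = {4,8}:  v_{4} + v_{8} = v_{2} + v_{5}  ⇒ sig = (2;(1,1))
  P = {3,4}:  v_{3} + v_{4} = 2·v_{2}  ⇒ sig = (2;(2))
  P = {1,3}:  v_{1} + v_{3} = 2·v_{6} + 2·v_{8}  ⇒ sig = (2;(2,2))
  P = {0,2,5}:  v_{0} + v_{2} + v_{5} = v_{4}  ⇒ sig = (3;(1))
  P = {2,6,8}:  v_{2} + v_{6} + v_{8} = v_{3}  ⇒ sig = (3;(1))
  P = {6,7,8}:  v_{6} + v_{7} + v_{8} = v_{1}  ⇒ sig = (3;(1))

Signatures (|P|; sorted positive RHS coefficients), sorted:
    (2;())
    (2;())
    (2;())
    (2;())
    (2;(1,1))
    (2;(1,1))
    (2;(1,1))
    (2;(1,1))
    (2;(1,1))
    (2;(1,1))
    (2;(1,1))
    (2;(1,1))
    (2;(1,1))
    (2;(2))
    (2;(2,2))
    (3;(1))
    (3;(1))
    (3;(1))


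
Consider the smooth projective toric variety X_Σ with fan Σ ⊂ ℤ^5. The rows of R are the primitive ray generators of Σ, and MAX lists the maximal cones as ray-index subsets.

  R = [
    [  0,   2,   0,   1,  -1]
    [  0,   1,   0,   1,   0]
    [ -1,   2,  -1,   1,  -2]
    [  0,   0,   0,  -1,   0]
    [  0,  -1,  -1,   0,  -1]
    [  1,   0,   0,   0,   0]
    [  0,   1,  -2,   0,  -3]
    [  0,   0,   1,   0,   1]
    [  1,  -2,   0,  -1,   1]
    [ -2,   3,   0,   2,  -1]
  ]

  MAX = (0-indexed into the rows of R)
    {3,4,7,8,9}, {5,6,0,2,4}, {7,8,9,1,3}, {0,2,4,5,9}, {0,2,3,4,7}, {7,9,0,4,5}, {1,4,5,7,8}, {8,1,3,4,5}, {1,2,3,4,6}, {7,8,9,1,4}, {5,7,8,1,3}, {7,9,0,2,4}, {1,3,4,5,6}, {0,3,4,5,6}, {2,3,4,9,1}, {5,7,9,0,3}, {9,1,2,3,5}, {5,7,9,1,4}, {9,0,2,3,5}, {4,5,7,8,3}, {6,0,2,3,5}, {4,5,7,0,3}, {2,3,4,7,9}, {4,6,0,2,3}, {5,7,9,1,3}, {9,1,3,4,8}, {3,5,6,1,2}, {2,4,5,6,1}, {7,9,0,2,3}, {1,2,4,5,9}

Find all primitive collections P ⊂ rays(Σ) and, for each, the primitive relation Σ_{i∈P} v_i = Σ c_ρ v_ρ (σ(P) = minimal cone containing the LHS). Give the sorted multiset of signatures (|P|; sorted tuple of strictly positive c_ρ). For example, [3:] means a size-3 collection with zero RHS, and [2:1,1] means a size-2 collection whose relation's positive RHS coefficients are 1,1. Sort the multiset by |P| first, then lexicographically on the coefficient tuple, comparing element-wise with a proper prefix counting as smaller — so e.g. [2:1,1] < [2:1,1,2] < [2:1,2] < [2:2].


13 collections generate NE(X_Σ); each relation:

  P = {0,8}:  v_{0} + v_{8} = v_{5} ; sig = [2:1]
  P = {2,8}:  v_{2} + v_{8} = v_{1} + v_{3} + v_{4} ; sig = [2:1,1,1]
  P = {6,7}:  v_{6} + v_{7} = v_{0} + v_{3} + v_{4} ; sig = [2:1,1,1]
  P = {6,8}:  v_{6} + v_{8} = v_{1} + 2·v_{3} + 2·v_{4} + v_{5} ; sig = [2:1,1,2,2]
  P = {0,1}:  v_{0} + v_{1} = 2·v_{5} + v_{9} ; sig = [2:1,2]
  P = {6,9}:  v_{6} + v_{9} = 2·v_{2} ; sig = [2:2]
  P = {2,5,7}:  v_{2} + v_{5} + v_{7} = v_{0} ; sig = [3:1]
  P = {5,8,9}:  v_{5} + v_{8} + v_{9} = v_{1} ; sig = [3:1]
  P = {1,2,7}:  v_{1} + v_{2} + v_{7} = v_{5} + v_{9} ; sig = [3:1,1]
  P = {1,3,4,7}:  v_{1} + v_{3} + v_{4} + v_{7} = 0 ; sig = [4:]
  P = {2,3,4,5}:  v_{2} + v_{3} + v_{4} + v_{5} = v_{6} ; sig = [4:1]
  P = {3,4,5,9}:  v_{3} + v_{4} + v_{5} + v_{9} = v_{2} ; sig = [4:1]
  P = {0,3,4,9}:  v_{0} + v_{3} + v_{4} + v_{9} = 2·v_{2} + v_{7} ; sig = [4:1,2]

Sorted signature multiset PRS(X):
    |P|=2: 6 collections, coeffs (1), (1,1,1), (1,1,1), (1,1,2,2), (1,2), (2)
    |P|=3: 3 collections, coeffs (1), (1), (1,1)
    |P|=4: 4 collections, coeffs (), (1), (1), (1,2)


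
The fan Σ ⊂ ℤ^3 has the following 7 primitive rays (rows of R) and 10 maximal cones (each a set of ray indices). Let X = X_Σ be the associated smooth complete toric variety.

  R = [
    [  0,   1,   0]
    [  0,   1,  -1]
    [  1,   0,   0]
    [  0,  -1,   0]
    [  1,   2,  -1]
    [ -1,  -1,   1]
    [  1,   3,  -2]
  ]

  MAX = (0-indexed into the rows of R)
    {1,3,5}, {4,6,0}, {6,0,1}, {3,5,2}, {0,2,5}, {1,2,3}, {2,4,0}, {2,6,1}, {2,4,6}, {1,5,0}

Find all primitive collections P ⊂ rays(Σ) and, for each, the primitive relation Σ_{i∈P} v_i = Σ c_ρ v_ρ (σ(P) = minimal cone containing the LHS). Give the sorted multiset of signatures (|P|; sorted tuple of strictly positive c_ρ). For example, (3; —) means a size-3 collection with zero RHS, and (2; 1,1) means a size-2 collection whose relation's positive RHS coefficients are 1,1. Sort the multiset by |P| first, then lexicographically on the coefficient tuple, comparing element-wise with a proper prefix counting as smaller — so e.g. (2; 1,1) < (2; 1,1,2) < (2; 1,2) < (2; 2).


The 9 primitive collections of Σ (r=7, n=3):

  P = {0,3}:  v_{0} + v_{3} = 0 ; sig = (2; —)
  P = {1,4}:  v_{1} + v_{4} = v_{6} ; sig = (2; 1)
  P = {4,5}:  v_{4} + v_{5} = v_{0} ; sig = (2; 1)
  P = {3,4}:  v_{3} + v_{4} = v_{1} + v_{2} ; sig = (2; 1,1)
  P = {5,6}:  v_{5} + v_{6} = v_{0} + v_{1} ; sig = (2; 1,1)
  P = {3,6}:  v_{3} + v_{6} = 2·v_{1} + v_{2} ; sig = (2; 1,2)
  P = {1,2,5}:  v_{1} + v_{2} + v_{5} = 0 ; sig = (3; —)
  P = {0,1,2}:  v_{0} + v_{1} + v_{2} = v_{4} ; sig = (3; 1)
  P = {0,2,6}:  v_{0} + v_{2} + v_{6} = 2·v_{4} ; sig = (3; 2)

Signatures (|P|; sorted positive RHS coefficients), sorted:
    (2; —)
    (2; 1)
    (2; 1)
    (2; 1,1)
    (2; 1,1)
    (2; 1,2)
    (3; —)
    (3; 1)
    (3; 2)


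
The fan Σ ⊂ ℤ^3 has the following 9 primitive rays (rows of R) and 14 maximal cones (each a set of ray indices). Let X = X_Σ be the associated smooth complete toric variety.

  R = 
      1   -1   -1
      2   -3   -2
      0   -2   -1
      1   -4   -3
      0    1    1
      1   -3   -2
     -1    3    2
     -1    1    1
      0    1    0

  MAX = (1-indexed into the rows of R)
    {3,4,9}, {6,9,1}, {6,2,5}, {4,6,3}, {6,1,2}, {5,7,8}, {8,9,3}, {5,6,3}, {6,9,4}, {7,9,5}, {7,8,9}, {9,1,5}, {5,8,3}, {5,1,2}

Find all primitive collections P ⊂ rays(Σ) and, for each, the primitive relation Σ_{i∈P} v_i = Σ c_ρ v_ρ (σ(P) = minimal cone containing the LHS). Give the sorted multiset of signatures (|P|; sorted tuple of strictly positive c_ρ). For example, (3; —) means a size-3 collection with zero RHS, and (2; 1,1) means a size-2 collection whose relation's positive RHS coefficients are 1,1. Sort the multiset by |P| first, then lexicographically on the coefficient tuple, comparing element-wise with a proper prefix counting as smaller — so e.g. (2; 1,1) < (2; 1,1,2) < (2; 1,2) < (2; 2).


Minimal non-faces — 20 found among 9 rays, 14 max cones:

  P = {1,8}:  v_{1} + v_{8} = 0  →  sig = (2; —)
  P = {6,7}:  v_{6} + v_{7} = 0  →  sig = (2; —)
  P = {1,3}:  v_{1} + v_{3} = v_{6}  →  sig = (2; 1)
  P = {3,7}:  v_{3} + v_{7} = v_{8}  →  sig = (2; 1)
  P = {4,5}:  v_{4} + v_{5} = v_{6}  →  sig = (2; 1)
  P = {6,8}:  v_{6} + v_{8} = v_{3}  →  sig = (2; 1)
  P = {1,7}:  v_{1} + v_{7} = v_{5} + v_{9}  →  sig = (2; 1,1)
  P = {2,7}:  v_{2} + v_{7} = v_{1} + v_{5}  →  sig = (2; 1,1)
  P = {2,8}:  v_{2} + v_{8} = v_{5} + v_{6}  →  sig = (2; 1,1)
  P = {4,7}:  v_{4} + v_{7} = v_{3} + v_{9}  →  sig = (2; 1,1)
  P = {1,4}:  v_{1} + v_{4} = 2·v_{6} + v_{9}  →  sig = (2; 1,2)
  P = {2,3}:  v_{2} + v_{3} = v_{5} + 2·v_{6}  →  sig = (2; 1,2)
  P = {2,4}:  v_{2} + v_{4} = v_{1} + 2·v_{6}  →  sig = (2; 1,2)
  P = {4,8}:  v_{4} + v_{8} = 2·v_{3} + v_{9}  →  sig = (2; 1,2)
  P = {2,9}:  v_{2} + v_{9} = 2·v_{1}  →  sig = (2; 2)
  P = {3,5,9}:  v_{3} + v_{5} + v_{9} = 0  →  sig = (3; —)
  P = {1,5,6}:  v_{1} + v_{5} + v_{6} = v_{2}  →  sig = (3; 1)
  P = {3,6,9}:  v_{3} + v_{6} + v_{9} = v_{4}  →  sig = (3; 1)
  P = {5,6,9}:  v_{5} + v_{6} + v_{9} = v_{1}  →  sig = (3; 1)
  P = {5,8,9}:  v_{5} + v_{8} + v_{9} = v_{7}  →  sig = (3; 1)

Hence PRS(X_Σ) =
    (2; —)
    (2; —)
    (2; 1)
    (2; 1)
    (2; 1)
    (2; 1)
    (2; 1,1)
    (2; 1,1)
    (2; 1,1)
    (2; 1,1)
    (2; 1,2)
    (2; 1,2)
    (2; 1,2)
    (2; 1,2)
    (2; 2)
    (3; —)
    (3; 1)
    (3; 1)
    (3; 1)
    (3; 1)


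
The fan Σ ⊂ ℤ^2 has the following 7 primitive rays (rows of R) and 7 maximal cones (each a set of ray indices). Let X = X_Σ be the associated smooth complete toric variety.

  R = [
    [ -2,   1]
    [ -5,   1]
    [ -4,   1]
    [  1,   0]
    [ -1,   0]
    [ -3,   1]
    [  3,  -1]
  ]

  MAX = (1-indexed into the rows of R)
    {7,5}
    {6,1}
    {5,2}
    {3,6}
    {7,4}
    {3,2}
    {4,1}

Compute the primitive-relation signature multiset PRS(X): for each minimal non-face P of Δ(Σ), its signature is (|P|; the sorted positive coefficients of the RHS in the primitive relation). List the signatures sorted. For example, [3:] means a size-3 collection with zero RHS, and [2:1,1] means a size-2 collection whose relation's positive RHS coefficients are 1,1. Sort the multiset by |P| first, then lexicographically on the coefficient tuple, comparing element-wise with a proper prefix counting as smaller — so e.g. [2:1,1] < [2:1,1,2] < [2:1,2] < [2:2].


Primitive collections (14):

  {4,5}:  v_{4} + v_{5} = 0 — sig = [2:]
  {6,7}:  v_{6} + v_{7} = 0 — sig = [2:]
  {1,5}:  v_{1} + v_{5} = v_{6} — sig = [2:1]
  {1,7}:  v_{1} + v_{7} = v_{4} — sig = [2:1]
  {2,4}:  v_{2} + v_{4} = v_{3} — sig = [2:1]
  {3,4}:  v_{3} + v_{4} = v_{6} — sig = [2:1]
  {3,5}:  v_{3} + v_{5} = v_{2} — sig = [2:1]
  {3,7}:  v_{3} + v_{7} = v_{5} — sig = [2:1]
  {4,6}:  v_{4} + v_{6} = v_{1} — sig = [2:1]
  {5,6}:  v_{5} + v_{6} = v_{3} — sig = [2:1]
  {1,2}:  v_{1} + v_{2} = v_{3} + v_{6} — sig = [2:1,1]
  {1,3}:  v_{1} + v_{3} = 2·v_{6} — sig = [2:2]
  {2,6}:  v_{2} + v_{6} = 2·v_{3} — sig = [2:2]
  {2,7}:  v_{2} + v_{7} = 2·v_{5} — sig = [2:2]

Signatures (|P|; sorted positive RHS coefficients), sorted:
{ [2:] ×2,  [2:1] ×8,  [2:1,1],  [2:2] ×3 }


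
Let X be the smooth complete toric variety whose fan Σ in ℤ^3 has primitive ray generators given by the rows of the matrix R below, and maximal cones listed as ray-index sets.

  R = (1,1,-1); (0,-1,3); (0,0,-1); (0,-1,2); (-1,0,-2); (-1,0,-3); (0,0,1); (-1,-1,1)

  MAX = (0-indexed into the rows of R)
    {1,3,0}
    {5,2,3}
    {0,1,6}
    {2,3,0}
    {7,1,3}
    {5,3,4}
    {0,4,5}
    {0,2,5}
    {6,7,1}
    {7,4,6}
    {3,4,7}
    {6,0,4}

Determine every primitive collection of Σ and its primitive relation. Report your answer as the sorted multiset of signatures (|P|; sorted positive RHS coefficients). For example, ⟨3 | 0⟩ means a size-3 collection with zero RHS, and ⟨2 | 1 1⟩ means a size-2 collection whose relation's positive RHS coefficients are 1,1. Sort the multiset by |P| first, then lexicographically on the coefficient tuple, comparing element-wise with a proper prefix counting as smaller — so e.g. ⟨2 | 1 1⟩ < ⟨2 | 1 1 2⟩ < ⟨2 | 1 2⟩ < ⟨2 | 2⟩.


Primitive collections (12):

  P = {0,7}:  v_{0} + v_{7} = 0 — sig = ⟨2 | 0⟩
  P = {2,6}:  v_{2} + v_{6} = 0 — sig = ⟨2 | 0⟩
  P = {1,2}:  v_{1} + v_{2} = v_{3} — sig = ⟨2 | 1⟩
  P = {1,4}:  v_{1} + v_{4} = v_{7} — sig = ⟨2 | 1⟩
  P = {2,4}:  v_{2} + v_{4} = v_{5} — sig = ⟨2 | 1⟩
  P = {3,6}:  v_{3} + v_{6} = v_{1} — sig = ⟨2 | 1⟩
  P = {5,6}:  v_{5} + v_{6} = v_{4} — sig = ⟨2 | 1⟩
  P = {1,5}:  v_{1} + v_{5} = v_{3} + v_{4} — sig = ⟨2 | 1 1⟩
  P = {2,7}:  v_{2} + v_{7} = v_{3} + v_{4} — sig = ⟨2 | 1 1⟩
  P = {5,7}:  v_{5} + v_{7} = v_{3} + 2·v_{4} — sig = ⟨2 | 1 2⟩
  P = {0,3,4}:  v_{0} + v_{3} + v_{4} = v_{2} — sig = ⟨3 | 1⟩
  P = {0,3,5}:  v_{0} + v_{3} + v_{5} = 2·v_{2} — sig = ⟨3 | 2⟩

Signatures (|P|; sorted positive RHS coefficients), sorted:
{ ⟨2 | 0⟩ ×2,  ⟨2 | 1⟩ ×5,  ⟨2 | 1 1⟩ ×2,  ⟨2 | 1 2⟩,  ⟨3 | 1⟩,  ⟨3 | 2⟩ }


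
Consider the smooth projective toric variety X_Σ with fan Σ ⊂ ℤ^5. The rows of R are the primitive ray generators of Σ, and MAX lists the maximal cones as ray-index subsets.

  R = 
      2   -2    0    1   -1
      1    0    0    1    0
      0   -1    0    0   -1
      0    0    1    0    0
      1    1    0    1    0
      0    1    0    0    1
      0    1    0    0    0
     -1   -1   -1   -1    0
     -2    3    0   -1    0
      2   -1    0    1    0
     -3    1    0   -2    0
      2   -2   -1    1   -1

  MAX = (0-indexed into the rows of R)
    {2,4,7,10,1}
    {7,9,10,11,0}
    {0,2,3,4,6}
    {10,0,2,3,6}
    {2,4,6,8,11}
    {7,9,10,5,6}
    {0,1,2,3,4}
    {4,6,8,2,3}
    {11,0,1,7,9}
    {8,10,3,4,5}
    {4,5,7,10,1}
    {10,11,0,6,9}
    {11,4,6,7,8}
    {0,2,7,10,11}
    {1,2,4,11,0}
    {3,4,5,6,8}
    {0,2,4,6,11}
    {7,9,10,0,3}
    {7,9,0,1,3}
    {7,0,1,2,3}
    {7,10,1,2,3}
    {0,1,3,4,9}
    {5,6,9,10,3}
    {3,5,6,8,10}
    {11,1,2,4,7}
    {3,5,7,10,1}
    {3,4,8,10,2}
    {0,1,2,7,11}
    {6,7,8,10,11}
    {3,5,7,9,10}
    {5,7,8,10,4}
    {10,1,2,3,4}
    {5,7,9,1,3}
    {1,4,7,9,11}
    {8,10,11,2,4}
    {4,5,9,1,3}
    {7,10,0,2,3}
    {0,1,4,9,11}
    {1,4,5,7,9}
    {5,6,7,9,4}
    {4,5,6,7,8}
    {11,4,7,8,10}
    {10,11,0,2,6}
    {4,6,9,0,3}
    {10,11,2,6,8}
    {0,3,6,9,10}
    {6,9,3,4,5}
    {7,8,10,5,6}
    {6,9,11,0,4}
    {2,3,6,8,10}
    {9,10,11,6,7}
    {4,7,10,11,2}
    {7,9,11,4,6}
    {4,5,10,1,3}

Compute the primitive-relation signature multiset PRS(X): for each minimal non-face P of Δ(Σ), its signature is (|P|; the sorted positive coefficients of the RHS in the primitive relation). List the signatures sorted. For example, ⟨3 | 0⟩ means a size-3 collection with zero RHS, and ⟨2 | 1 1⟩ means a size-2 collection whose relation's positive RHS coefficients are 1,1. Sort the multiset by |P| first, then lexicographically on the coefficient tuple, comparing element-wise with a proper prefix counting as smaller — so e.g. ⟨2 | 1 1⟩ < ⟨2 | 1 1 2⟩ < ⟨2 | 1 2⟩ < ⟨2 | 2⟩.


Δ(Σ) — 12 vertices, 22 min non-faces:

  P = {2,5}:  v_{2} + v_{5} = 0  →  sig = ⟨2 | 0⟩
  P = {0,5}:  v_{0} + v_{5} = v_{9}  →  sig = ⟨2 | 1⟩
  P = {1,6}:  v_{1} + v_{6} = v_{4}  →  sig = ⟨2 | 1⟩
  P = {2,9}:  v_{2} + v_{9} = v_{0}  →  sig = ⟨2 | 1⟩
  P = {3,11}:  v_{3} + v_{11} = v_{0}  →  sig = ⟨2 | 1⟩
  P = {5,11}:  v_{5} + v_{11} = v_{4} + v_{7} + v_{9}  →  sig = ⟨2 | 1 1 1⟩
  P = {0,8}:  v_{0} + v_{8} = v_{2} + 2·v_{6}  →  sig = ⟨2 | 1 2⟩
  P = {1,8}:  v_{1} + v_{8} = 2·v_{4} + v_{10}  →  sig = ⟨2 | 1 2⟩
  P = {8,9}:  v_{8} + v_{9} = 2·v_{6}  →  sig = ⟨2 | 2⟩
  P = {1,9,10}:  v_{1} + v_{9} + v_{10} = 0  →  sig = ⟨3 | 0⟩
  P = {3,4,7}:  v_{3} + v_{4} + v_{7} = 0  →  sig = ⟨3 | 0⟩
  P = {0,1,10}:  v_{0} + v_{1} + v_{10} = v_{2}  →  sig = ⟨3 | 1⟩
  P = {0,4,7}:  v_{0} + v_{4} + v_{7} = v_{11}  →  sig = ⟨3 | 1⟩
  P = {4,6,10}:  v_{4} + v_{6} + v_{10} = v_{8}  →  sig = ⟨3 | 1⟩
  P = {4,9,10}:  v_{4} + v_{9} + v_{10} = v_{6}  →  sig = ⟨3 | 1⟩
  P = {0,4,10}:  v_{0} + v_{4} + v_{10} = v_{2} + v_{6}  →  sig = ⟨3 | 1 1⟩
  P = {2,6,7}:  v_{2} + v_{6} + v_{7} = v_{10} + v_{11}  →  sig = ⟨3 | 1 1⟩
  P = {3,6,7}:  v_{3} + v_{6} + v_{7} = v_{9} + v_{10}  →  sig = ⟨3 | 1 1⟩
  P = {3,7,8}:  v_{3} + v_{7} + v_{8} = v_{6} + v_{10}  →  sig = ⟨3 | 1 1⟩
  P = {0,6,7}:  v_{0} + v_{6} + v_{7} = v_{9} + v_{10} + v_{11}  →  sig = ⟨3 | 1 1 1⟩
  P = {1,10,11}:  v_{1} + v_{10} + v_{11} = v_{2} + v_{4} + v_{7}  →  sig = ⟨3 | 1 1 1⟩
  P = {2,7,8}:  v_{2} + v_{7} + v_{8} = v_{4} + 2·v_{10} + v_{11}  →  sig = ⟨3 | 1 1 2⟩

so the primitive-relation signature multiset is
    ⟨2 | 0⟩
    ⟨2 | 1⟩
    ⟨2 | 1⟩
    ⟨2 | 1⟩
    ⟨2 | 1⟩
    ⟨2 | 1 1 1⟩
    ⟨2 | 1 2⟩
    ⟨2 | 1 2⟩
    ⟨2 | 2⟩
    ⟨3 | 0⟩
    ⟨3 | 0⟩
    ⟨3 | 1⟩
    ⟨3 | 1⟩
    ⟨3 | 1⟩
    ⟨3 | 1⟩
    ⟨3 | 1 1⟩
    ⟨3 | 1 1⟩
    ⟨3 | 1 1⟩
    ⟨3 | 1 1⟩
    ⟨3 | 1 1 1⟩
    ⟨3 | 1 1 1⟩
    ⟨3 | 1 1 2⟩


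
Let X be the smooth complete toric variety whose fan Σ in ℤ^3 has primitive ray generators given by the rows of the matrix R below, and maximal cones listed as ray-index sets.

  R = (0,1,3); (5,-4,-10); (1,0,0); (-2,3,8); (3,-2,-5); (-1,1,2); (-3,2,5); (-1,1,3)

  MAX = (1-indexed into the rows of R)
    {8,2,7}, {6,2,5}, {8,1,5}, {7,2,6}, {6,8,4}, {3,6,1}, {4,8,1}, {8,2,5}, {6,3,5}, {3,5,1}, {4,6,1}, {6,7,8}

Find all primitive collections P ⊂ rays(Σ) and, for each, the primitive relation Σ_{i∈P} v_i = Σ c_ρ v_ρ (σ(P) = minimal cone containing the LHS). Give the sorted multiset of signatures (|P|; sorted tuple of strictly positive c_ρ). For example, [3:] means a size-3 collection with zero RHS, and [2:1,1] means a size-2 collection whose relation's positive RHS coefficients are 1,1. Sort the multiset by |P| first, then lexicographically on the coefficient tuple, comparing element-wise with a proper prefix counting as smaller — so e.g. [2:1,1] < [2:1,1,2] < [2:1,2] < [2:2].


|primitive collections| = 14. Relations:

  P = {5,7}:  v_{5} + v_{7} = 0  ⟹  sig = [2:]
  P = {3,8}:  v_{3} + v_{8} = v_{1}  ⟹  sig = [2:1]
  P = {2,4}:  v_{2} + v_{4} = v_{1} + v_{5}  ⟹  sig = [2:1,1]
  P = {3,7}:  v_{3} + v_{7} = v_{6} + v_{8}  ⟹  sig = [2:1,1]
  P = {4,5}:  v_{4} + v_{5} = v_{1} + v_{3}  ⟹  sig = [2:1,1]
  P = {1,2}:  v_{1} + v_{2} = 2·v_{5} + v_{8}  ⟹  sig = [2:1,2]
  P = {1,7}:  v_{1} + v_{7} = v_{6} + 2·v_{8}  ⟹  sig = [2:1,2]
  P = {3,4}:  v_{3} + v_{4} = 2·v_{1} + v_{6}  ⟹  sig = [2:1,2]
  P = {2,3}:  v_{2} + v_{3} = 2·v_{5}  ⟹  sig = [2:2]
  P = {4,7}:  v_{4} + v_{7} = 2·v_{6} + 3·v_{8}  ⟹  sig = [2:2,3]
  P = {1,6,8}:  v_{1} + v_{6} + v_{8} = v_{4}  ⟹  sig = [3:1]
  P = {2,6,8}:  v_{2} + v_{6} + v_{8} = v_{5}  ⟹  sig = [3:1]
  P = {5,6,8}:  v_{5} + v_{6} + v_{8} = v_{3}  ⟹  sig = [3:1]
  P = {1,5,6}:  v_{1} + v_{5} + v_{6} = 2·v_{3}  ⟹  sig = [3:2]

so the primitive-relation signature multiset is
    |P|=2: 10 collections, coeffs (), (1), (1,1), (1,1), (1,1), (1,2), (1,2), (1,2), (2), (2,3)
    |P|=3: 4 collections, coeffs (1), (1), (1), (2)


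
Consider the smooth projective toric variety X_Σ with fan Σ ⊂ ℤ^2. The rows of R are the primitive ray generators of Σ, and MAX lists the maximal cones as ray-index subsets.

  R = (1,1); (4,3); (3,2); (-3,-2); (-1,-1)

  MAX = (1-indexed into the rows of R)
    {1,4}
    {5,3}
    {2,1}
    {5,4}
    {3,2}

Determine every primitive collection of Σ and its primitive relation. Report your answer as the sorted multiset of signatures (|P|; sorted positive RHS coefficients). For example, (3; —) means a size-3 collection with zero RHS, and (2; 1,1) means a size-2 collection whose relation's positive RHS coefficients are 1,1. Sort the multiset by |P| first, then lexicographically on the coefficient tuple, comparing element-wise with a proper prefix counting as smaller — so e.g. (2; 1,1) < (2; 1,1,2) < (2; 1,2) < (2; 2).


5 minimal non-faces of Δ(Σ) (on 5 rays):

  P = {1,5}:  v_{1} + v_{5} = 0  →  sig = (2; —)
  P = {3,4}:  v_{3} + v_{4} = 0  →  sig = (2; —)
  P = {1,3}:  v_{1} + v_{3} = v_{2}  →  sig = (2; 1)
  P = {2,4}:  v_{2} + v_{4} = v_{1}  →  sig = (2; 1)
  P = {2,5}:  v_{2} + v_{5} = v_{3}  →  sig = (2; 1)

so the primitive-relation signature multiset is
    (2; —)
    (2; —)
    (2; 1)
    (2; 1)
    (2; 1)
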